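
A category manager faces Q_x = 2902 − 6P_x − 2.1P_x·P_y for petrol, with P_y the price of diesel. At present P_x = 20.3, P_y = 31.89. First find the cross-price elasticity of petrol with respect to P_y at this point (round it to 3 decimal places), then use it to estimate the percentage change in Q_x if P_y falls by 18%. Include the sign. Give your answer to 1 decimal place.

At P_x = 20.3, P_y = 31.89: Q_x = 1420.729.
∂Q_x/∂P_y = -2.1P_x = -42.6300.
ε = (∂Q_x/∂P_y)(P_y/Q_x) = -42.6300 × 31.89/1420.729 ≈ -0.957.
%ΔQ_x ≈ ε × %ΔP_y = -0.957 × (-18%) = 17.2%.

17.2%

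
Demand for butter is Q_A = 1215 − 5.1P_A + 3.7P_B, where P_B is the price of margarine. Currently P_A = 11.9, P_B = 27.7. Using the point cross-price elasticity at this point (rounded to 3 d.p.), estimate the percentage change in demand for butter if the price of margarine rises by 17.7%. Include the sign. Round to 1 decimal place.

At P_A = 11.9, P_B = 27.7: Q_A = 1256.8.
∂Q_A/∂P_B = 3.7.
ε = (∂Q_A/∂P_B)(P_B/Q_A) = 3.7000 × 27.7/1256.8 ≈ 0.082.
%ΔQ_A ≈ ε × %ΔP_B = 0.082 × (17.7%) = 1.5%.

1.5%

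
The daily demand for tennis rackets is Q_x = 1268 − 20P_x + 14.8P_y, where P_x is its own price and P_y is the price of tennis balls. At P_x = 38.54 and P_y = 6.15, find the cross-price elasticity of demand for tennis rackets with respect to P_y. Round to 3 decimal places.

0.155

At P_x = 38.54 and P_y = 6.15: Q_x = 588.22.
∂Q_x/∂P_y = 14.8.
ε = (∂Q_x/∂P_y)(P_y/Q_x) = 14.8 × (6.15/588.22) ≈ 0.155.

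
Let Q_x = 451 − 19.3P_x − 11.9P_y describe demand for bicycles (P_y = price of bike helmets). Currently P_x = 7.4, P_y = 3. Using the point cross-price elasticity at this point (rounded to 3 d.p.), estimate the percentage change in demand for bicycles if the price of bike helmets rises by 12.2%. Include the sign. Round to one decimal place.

-1.6%

At P_x = 7.4, P_y = 3: Q_x = 272.48.
∂Q_x/∂P_y = -11.9.
ε = (∂Q_x/∂P_y)(P_y/Q_x) = -11.9000 × 3/272.48 ≈ -0.131.
%ΔQ_x ≈ ε × %ΔP_y = -0.131 × (12.2%) = -1.6%.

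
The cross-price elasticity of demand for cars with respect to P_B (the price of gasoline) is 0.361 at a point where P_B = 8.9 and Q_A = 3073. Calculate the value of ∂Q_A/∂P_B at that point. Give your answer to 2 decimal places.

124.65

ε = (∂Q_A/∂P_B)·(P_B/Q_A) ⇒ ∂Q_A/∂P_B = ε·Q_A/P_B = 0.361 × 3073/8.9 ≈ 124.65.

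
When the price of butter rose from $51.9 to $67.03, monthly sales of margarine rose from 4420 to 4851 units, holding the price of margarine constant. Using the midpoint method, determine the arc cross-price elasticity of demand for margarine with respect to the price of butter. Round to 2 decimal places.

0.37

ΔQ_A = 4851 − 4420 = 431; ΔP_B = 67.03 − 51.9 = 15.13.
Midpoints: Q̄_A = 4635.5, P̄_B = 59.47.
ε = (ΔQ_A/Q̄_A)/(ΔP_B/P̄_B) = (431/4635.5)/(15.13/59.47) ≈ 0.37.
ε > 0: margarine and butter are substitutes.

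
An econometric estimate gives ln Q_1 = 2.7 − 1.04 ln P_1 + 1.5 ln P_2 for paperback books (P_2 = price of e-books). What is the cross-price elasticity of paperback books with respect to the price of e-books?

In a log-linear (constant-elasticity) demand function, the coefficient on ln P_2 is the cross-price elasticity.
ε = 1.50. Positive, so paperback books and e-books are substitutes.

1.50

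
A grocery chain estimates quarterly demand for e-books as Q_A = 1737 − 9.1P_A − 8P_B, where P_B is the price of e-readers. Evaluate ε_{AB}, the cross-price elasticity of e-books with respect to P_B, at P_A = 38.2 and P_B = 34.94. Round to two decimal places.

At P_A = 38.2 and P_B = 34.94: Q_A = 1109.86.
∂Q_A/∂P_B = -8.
ε = (∂Q_A/∂P_B)(P_B/Q_A) = -8 × (34.94/1109.86) ≈ -0.25.
Since ε < 0, e-books and e-readers are complements.

-0.25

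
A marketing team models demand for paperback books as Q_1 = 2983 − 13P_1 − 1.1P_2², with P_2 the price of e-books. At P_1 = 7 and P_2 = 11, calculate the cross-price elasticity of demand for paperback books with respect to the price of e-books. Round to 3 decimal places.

-0.096

At P_1 = 7 and P_2 = 11: Q_1 = 2758.9.
∂Q_1/∂P_2 = -2.2P_2 = -2.2(11) = -24.2000.
ε = (∂Q_1/∂P_2)(P_2/Q_1) = -24.2000 × (11/2758.9) ≈ -0.096.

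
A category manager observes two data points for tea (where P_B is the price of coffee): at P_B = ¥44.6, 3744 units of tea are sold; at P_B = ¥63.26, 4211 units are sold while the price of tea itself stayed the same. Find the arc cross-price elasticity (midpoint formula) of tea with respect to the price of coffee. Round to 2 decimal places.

ΔQ_A = 4211 − 3744 = 467; ΔP_B = 63.26 − 44.6 = 18.66.
Midpoints: Q̄_A = 3977.5, P̄_B = 53.93.
ε = (ΔQ_A/Q̄_A)/(ΔP_B/P̄_B) = (467/3977.5)/(18.66/53.93) ≈ 0.34.
ε > 0: tea and coffee are substitutes.

0.34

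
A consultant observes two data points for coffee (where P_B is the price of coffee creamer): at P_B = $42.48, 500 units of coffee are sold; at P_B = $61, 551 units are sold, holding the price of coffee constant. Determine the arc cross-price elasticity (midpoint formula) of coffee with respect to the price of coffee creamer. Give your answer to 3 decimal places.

ΔQ_A = 551 − 500 = 51; ΔP_B = 61 − 42.48 = 18.52.
Midpoints: Q̄_A = 525.5, P̄_B = 51.74.
ε = (ΔQ_A/Q̄_A)/(ΔP_B/P̄_B) = (51/525.5)/(18.52/51.74) ≈ 0.271.
ε > 0: coffee and coffee creamer are substitutes.

0.271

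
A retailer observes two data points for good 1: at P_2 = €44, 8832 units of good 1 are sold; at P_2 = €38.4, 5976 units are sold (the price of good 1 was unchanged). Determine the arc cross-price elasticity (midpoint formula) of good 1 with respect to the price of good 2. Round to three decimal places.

2.838

ΔQ_1 = 5976 − 8832 = -2856; ΔP_2 = 38.4 − 44 = -5.6.
Midpoints: Q̄_1 = 7404.0, P̄_2 = 41.20.
ε = (ΔQ_1/Q̄_1)/(ΔP_2/P̄_2) = (-2856/7404.0)/(-5.6/41.20) ≈ 2.838.
ε > 0: good 1 and good 2 are substitutes.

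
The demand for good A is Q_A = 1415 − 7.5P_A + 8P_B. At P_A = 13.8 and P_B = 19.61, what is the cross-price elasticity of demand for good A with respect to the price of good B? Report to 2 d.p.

0.11

At P_A = 13.8 and P_B = 19.61: Q_A = 1468.38.
∂Q_A/∂P_B = 8.
ε = (∂Q_A/∂P_B)(P_B/Q_A) = 8 × (19.61/1468.38) ≈ 0.11.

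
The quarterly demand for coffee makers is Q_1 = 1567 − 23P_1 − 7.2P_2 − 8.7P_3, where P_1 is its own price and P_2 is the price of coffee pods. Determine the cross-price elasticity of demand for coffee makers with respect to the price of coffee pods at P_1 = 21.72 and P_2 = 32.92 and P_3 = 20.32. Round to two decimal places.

-0.36

At P_1 = 21.72 and P_2 = 32.92 and P_3 = 20.32: Q_1 = 653.632.
∂Q_1/∂P_2 = -7.2.
ε = (∂Q_1/∂P_2)(P_2/Q_1) = -7.2 × (32.92/653.632) ≈ -0.36.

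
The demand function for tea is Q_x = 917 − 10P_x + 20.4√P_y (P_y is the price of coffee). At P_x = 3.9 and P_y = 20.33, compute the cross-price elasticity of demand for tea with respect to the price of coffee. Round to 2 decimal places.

0.05

At P_x = 3.9 and P_y = 20.33: Q_x = 969.981.
∂Q_x/∂P_y = 20.4/(2√P_y) = 20.4/(2√20.33) = 2.2622.
ε = (∂Q_x/∂P_y)(P_y/Q_x) = 2.2622 × (20.33/969.981) ≈ 0.05.
ε > 0: substitutes.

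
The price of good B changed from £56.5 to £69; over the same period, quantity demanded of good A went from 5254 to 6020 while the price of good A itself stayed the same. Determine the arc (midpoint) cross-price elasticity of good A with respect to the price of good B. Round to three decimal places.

0.682

ΔQ_A = 6020 − 5254 = 766; ΔP_B = 69 − 56.5 = 12.5.
Midpoints: Q̄_A = 5637.0, P̄_B = 62.75.
ε = (ΔQ_A/Q̄_A)/(ΔP_B/P̄_B) = (766/5637.0)/(12.5/62.75) ≈ 0.682.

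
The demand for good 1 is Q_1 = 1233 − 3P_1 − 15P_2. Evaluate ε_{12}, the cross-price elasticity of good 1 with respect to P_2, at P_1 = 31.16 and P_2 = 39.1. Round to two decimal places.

-1.06

At P_1 = 31.16 and P_2 = 39.1: Q_1 = 553.02.
∂Q_1/∂P_2 = -15.
ε = (∂Q_1/∂P_2)(P_2/Q_1) = -15 × (39.1/553.02) ≈ -1.06.
Since ε < 0, good 1 and good 2 are complements.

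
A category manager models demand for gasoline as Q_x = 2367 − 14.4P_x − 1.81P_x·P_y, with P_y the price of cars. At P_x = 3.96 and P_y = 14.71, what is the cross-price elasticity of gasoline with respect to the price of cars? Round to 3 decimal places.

-0.048

At P_x = 3.96 and P_y = 14.71: Q_x = 2204.541.
∂Q_x/∂P_y = -1.81P_x = -1.81(3.96) = -7.1676.
ε = (∂Q_x/∂P_y)(P_y/Q_x) = -7.1676 × (14.71/2204.541) ≈ -0.048.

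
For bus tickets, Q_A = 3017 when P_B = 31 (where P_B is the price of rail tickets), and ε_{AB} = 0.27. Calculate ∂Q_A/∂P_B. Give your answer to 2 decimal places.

26.28

ε = (∂Q_A/∂P_B)·(P_B/Q_A) ⇒ ∂Q_A/∂P_B = ε·Q_A/P_B = 0.27 × 3017/31 ≈ 26.28.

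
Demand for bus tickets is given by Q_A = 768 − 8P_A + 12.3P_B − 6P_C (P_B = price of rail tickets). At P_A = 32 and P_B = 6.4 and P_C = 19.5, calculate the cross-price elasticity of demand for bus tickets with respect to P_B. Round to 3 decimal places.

0.166

At P_A = 32 and P_B = 6.4 and P_C = 19.5: Q_A = 473.72.
∂Q_A/∂P_B = 12.3.
ε = (∂Q_A/∂P_B)(P_B/Q_A) = 12.3 × (6.4/473.72) ≈ 0.166.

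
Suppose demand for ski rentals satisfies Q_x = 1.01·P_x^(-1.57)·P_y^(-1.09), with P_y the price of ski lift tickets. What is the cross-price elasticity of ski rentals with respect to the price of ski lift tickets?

-1.09

In a log-linear (constant-elasticity) demand function, the coefficient on the exponent of P_y is the cross-price elasticity.
ε = -1.09. Negative, so ski rentals and ski lift tickets are complements.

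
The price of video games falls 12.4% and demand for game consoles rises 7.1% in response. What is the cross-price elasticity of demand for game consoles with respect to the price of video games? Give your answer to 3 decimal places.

-0.573

ε = (%ΔQ of game consoles) / (%ΔP of video games) = (7.1%) / (-12.4%) ≈ -0.573.
Negative cross-price elasticity: complements.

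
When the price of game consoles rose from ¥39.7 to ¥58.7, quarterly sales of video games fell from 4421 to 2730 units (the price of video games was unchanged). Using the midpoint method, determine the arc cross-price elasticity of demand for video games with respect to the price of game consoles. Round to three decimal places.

ΔQ_A = 2730 − 4421 = -1691; ΔP_B = 58.7 − 39.7 = 19.
Midpoints: Q̄_A = 3575.5, P̄_B = 49.20.
ε = (ΔQ_A/Q̄_A)/(ΔP_B/P̄_B) = (-1691/3575.5)/(19/49.20) ≈ -1.225.
ε < 0: video games and game consoles are complements.

-1.225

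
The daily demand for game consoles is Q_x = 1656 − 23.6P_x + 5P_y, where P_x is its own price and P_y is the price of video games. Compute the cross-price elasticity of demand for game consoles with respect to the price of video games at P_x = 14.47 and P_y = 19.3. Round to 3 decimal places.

0.068

At P_x = 14.47 and P_y = 19.3: Q_x = 1411.008.
∂Q_x/∂P_y = 5.
ε = (∂Q_x/∂P_y)(P_y/Q_x) = 5 × (19.3/1411.008) ≈ 0.068.
Since ε > 0, game consoles and video games are substitutes.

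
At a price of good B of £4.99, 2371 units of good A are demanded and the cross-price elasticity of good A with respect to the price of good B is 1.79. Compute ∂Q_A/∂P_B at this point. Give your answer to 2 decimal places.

ε = (∂Q_A/∂P_B)·(P_B/Q_A) ⇒ ∂Q_A/∂P_B = ε·Q_A/P_B = 1.79 × 2371/4.99 ≈ 850.52.

850.52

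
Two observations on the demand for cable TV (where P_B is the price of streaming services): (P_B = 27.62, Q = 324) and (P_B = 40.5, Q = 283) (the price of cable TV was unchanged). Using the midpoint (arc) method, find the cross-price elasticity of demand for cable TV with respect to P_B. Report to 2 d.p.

ΔQ_A = 283 − 324 = -41; ΔP_B = 40.5 − 27.62 = 12.88.
Midpoints: Q̄_A = 303.5, P̄_B = 34.06.
ε = (ΔQ_A/Q̄_A)/(ΔP_B/P̄_B) = (-41/303.5)/(12.88/34.06) ≈ -0.36.
ε < 0: cable TV and streaming services are complements.

-0.36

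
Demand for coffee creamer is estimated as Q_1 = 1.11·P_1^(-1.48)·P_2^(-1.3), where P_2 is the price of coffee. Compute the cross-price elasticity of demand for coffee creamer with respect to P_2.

In a log-linear (constant-elasticity) demand function, the coefficient on the exponent of P_2 is the cross-price elasticity.
ε = -1.30. Negative, so coffee creamer and coffee are complements.

-1.30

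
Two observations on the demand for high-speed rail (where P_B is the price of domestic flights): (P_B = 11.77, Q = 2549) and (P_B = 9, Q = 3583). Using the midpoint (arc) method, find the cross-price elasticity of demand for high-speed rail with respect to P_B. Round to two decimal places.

-1.26

ΔQ_A = 3583 − 2549 = 1034; ΔP_B = 9 − 11.77 = -2.77.
Midpoints: Q̄_A = 3066.0, P̄_B = 10.38.
ε = (ΔQ_A/Q̄_A)/(ΔP_B/P̄_B) = (1034/3066.0)/(-2.77/10.38) ≈ -1.26.
ε < 0: high-speed rail and domestic flights are complements.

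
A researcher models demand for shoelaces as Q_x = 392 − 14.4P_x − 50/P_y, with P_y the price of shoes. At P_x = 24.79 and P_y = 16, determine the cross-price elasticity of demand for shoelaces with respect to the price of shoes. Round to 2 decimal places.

At P_x = 24.79 and P_y = 16: Q_x = 31.899.
∂Q_x/∂P_y = 50/P_y² = 0.1953.
ε = (∂Q_x/∂P_y)(P_y/Q_x) = 0.1953 × (16/31.899) ≈ 0.10.
ε > 0: substitutes.

0.10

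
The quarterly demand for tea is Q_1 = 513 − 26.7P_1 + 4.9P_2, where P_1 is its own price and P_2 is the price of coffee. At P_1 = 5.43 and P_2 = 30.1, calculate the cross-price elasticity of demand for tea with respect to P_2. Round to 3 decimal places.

At P_1 = 5.43 and P_2 = 30.1: Q_1 = 515.509.
∂Q_1/∂P_2 = 4.9.
ε = (∂Q_1/∂P_2)(P_2/Q_1) = 4.9 × (30.1/515.509) ≈ 0.286.
Since ε > 0, tea and coffee are substitutes.

0.286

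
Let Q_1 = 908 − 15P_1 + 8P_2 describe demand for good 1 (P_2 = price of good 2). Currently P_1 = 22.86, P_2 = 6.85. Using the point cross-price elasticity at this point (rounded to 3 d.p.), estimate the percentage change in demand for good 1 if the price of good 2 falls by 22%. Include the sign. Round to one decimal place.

At P_1 = 22.86, P_2 = 6.85: Q_1 = 619.9.
∂Q_1/∂P_2 = 8.
ε = (∂Q_1/∂P_2)(P_2/Q_1) = 8.0000 × 6.85/619.9 ≈ 0.088.
%ΔQ_1 ≈ ε × %ΔP_2 = 0.088 × (-22%) = -1.9%.

-1.9%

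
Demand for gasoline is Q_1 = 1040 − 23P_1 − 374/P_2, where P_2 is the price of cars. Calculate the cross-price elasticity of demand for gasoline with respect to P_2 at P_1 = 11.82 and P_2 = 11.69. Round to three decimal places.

At P_1 = 11.82 and P_2 = 11.69: Q_1 = 736.147.
∂Q_1/∂P_2 = 374/P_2² = 2.7368.
ε = (∂Q_1/∂P_2)(P_2/Q_1) = 2.7368 × (11.69/736.147) ≈ 0.043.
ε > 0: substitutes.

0.043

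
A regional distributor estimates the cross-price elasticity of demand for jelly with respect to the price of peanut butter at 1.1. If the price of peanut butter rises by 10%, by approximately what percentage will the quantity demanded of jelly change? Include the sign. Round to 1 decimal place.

11.0%

%ΔQ ≈ ε × %ΔP of peanut butter = 1.1 × (10%) = 11.0%.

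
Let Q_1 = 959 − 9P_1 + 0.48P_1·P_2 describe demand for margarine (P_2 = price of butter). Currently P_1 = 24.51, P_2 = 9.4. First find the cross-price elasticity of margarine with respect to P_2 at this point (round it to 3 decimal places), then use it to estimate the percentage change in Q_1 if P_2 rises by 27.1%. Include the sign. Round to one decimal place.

At P_1 = 24.51, P_2 = 9.4: Q_1 = 848.999.
∂Q_1/∂P_2 = 0.48P_1 = 11.7648.
ε = (∂Q_1/∂P_2)(P_2/Q_1) = 11.7648 × 9.4/848.999 ≈ 0.130.
%ΔQ_1 ≈ ε × %ΔP_2 = 0.130 × (27.1%) = 3.5%.

3.5%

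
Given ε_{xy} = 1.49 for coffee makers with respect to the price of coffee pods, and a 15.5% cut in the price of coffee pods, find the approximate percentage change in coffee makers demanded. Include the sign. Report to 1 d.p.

%ΔQ ≈ ε × %ΔP of coffee pods = 1.49 × (-15.5%) = -23.1%.

-23.1%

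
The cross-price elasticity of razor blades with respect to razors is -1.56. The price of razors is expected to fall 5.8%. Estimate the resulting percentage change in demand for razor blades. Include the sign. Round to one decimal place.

%ΔQ ≈ ε × %ΔP of razors = -1.56 × (-5.8%) = 9.0%.

9.0%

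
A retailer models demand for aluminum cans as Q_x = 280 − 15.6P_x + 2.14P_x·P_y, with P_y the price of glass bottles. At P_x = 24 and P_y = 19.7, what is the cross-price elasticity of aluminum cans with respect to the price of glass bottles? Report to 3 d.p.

At P_x = 24 and P_y = 19.7: Q_x = 917.392.
∂Q_x/∂P_y = 2.14P_x = 2.14(24) = 51.3600.
ε = (∂Q_x/∂P_y)(P_y/Q_x) = 51.3600 × (19.7/917.392) ≈ 1.103.
ε > 0: substitutes.

1.103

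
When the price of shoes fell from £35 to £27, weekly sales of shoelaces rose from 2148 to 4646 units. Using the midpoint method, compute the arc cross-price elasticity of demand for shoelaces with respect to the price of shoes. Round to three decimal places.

-2.849

ΔQ_A = 4646 − 2148 = 2498; ΔP_B = 27 − 35 = -8.
Midpoints: Q̄_A = 3397.0, P̄_B = 31.00.
ε = (ΔQ_A/Q̄_A)/(ΔP_B/P̄_B) = (2498/3397.0)/(-8/31.00) ≈ -2.849.
ε < 0: shoelaces and shoes are complements.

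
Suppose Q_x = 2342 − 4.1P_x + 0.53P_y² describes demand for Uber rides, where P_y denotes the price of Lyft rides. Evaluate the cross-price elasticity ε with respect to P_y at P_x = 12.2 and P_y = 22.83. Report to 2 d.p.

0.22

At P_x = 12.2 and P_y = 22.83: Q_x = 2568.221.
∂Q_x/∂P_y = 1.06P_y = 1.06(22.83) = 24.1998.
ε = (∂Q_x/∂P_y)(P_y/Q_x) = 24.1998 × (22.83/2568.221) ≈ 0.22.
ε > 0: substitutes.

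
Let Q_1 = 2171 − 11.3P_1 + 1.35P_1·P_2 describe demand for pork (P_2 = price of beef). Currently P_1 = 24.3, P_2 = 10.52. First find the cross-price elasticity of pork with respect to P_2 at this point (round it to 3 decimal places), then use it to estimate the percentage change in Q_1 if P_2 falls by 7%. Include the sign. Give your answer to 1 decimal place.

-1.1%

At P_1 = 24.3, P_2 = 10.52: Q_1 = 2241.519.
∂Q_1/∂P_2 = 1.35P_1 = 32.8050.
ε = (∂Q_1/∂P_2)(P_2/Q_1) = 32.8050 × 10.52/2241.519 ≈ 0.154.
%ΔQ_1 ≈ ε × %ΔP_2 = 0.154 × (-7%) = -1.1%.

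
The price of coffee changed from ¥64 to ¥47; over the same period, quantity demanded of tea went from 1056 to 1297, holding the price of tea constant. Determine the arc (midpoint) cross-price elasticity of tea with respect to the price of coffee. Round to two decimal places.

-0.67

ΔQ_A = 1297 − 1056 = 241; ΔP_B = 47 − 64 = -17.
Midpoints: Q̄_A = 1176.5, P̄_B = 55.50.
ε = (ΔQ_A/Q̄_A)/(ΔP_B/P̄_B) = (241/1176.5)/(-17/55.50) ≈ -0.67.
ε < 0: tea and coffee are complements.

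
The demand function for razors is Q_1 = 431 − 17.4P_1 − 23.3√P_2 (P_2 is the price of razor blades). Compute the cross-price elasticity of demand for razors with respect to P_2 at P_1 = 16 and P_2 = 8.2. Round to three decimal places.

At P_1 = 16 and P_2 = 8.2: Q_1 = 85.879.
∂Q_1/∂P_2 = -23.3/(2√P_2) = -23.3/(2√8.2) = -4.0684.
ε = (∂Q_1/∂P_2)(P_2/Q_1) = -4.0684 × (8.2/85.879) ≈ -0.388.
ε < 0: complements.

-0.388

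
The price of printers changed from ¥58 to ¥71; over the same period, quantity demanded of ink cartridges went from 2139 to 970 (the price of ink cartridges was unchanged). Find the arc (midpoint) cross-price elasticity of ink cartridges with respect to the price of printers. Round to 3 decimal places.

-3.731

ΔQ_A = 970 − 2139 = -1169; ΔP_B = 71 − 58 = 13.
Midpoints: Q̄_A = 1554.5, P̄_B = 64.50.
ε = (ΔQ_A/Q̄_A)/(ΔP_B/P̄_B) = (-1169/1554.5)/(13/64.50) ≈ -3.731.
ε < 0: ink cartridges and printers are complements.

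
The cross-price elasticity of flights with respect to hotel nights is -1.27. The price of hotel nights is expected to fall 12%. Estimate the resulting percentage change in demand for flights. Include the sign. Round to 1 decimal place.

%ΔQ ≈ ε × %ΔP of hotel nights = -1.27 × (-12%) = 15.2%.

15.2%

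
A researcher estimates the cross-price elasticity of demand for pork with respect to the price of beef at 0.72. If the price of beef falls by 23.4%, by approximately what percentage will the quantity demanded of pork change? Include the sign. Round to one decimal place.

%ΔQ ≈ ε × %ΔP of beef = 0.72 × (-23.4%) = -16.8%.

-16.8%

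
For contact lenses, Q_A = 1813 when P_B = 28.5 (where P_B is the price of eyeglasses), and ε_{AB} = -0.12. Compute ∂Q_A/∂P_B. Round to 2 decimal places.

-7.63

ε = (∂Q_A/∂P_B)·(P_B/Q_A) ⇒ ∂Q_A/∂P_B = ε·Q_A/P_B = -0.12 × 1813/28.5 ≈ -7.63.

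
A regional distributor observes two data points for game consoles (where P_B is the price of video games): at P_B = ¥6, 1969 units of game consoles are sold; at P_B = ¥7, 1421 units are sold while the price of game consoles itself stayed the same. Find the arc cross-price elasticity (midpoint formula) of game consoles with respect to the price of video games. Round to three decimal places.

ΔQ_A = 1421 − 1969 = -548; ΔP_B = 7 − 6 = 1.
Midpoints: Q̄_A = 1695.0, P̄_B = 6.50.
ε = (ΔQ_A/Q̄_A)/(ΔP_B/P̄_B) = (-548/1695.0)/(1/6.50) ≈ -2.101.
ε < 0: game consoles and video games are complements.

-2.101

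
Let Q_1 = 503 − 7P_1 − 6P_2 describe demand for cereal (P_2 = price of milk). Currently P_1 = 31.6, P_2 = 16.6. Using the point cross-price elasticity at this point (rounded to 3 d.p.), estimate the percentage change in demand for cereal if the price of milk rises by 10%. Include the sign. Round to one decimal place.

At P_1 = 31.6, P_2 = 16.6: Q_1 = 182.2.
∂Q_1/∂P_2 = -6.
ε = (∂Q_1/∂P_2)(P_2/Q_1) = -6.0000 × 16.6/182.2 ≈ -0.547.
%ΔQ_1 ≈ ε × %ΔP_2 = -0.547 × (10%) = -5.5%.

-5.5%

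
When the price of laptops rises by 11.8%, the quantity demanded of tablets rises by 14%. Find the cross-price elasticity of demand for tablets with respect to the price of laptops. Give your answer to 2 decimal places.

ε = (%ΔQ of tablets) / (%ΔP of laptops) = (14%) / (11.8%) ≈ 1.19.
Positive cross-price elasticity: substitutes.

1.19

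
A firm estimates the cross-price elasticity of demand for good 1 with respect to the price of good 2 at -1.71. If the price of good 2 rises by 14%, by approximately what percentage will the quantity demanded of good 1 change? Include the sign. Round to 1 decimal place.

%ΔQ ≈ ε × %ΔP of good 2 = -1.71 × (14%) = -23.9%.
Demand for good 1 falls by about 23.9%.

-23.9%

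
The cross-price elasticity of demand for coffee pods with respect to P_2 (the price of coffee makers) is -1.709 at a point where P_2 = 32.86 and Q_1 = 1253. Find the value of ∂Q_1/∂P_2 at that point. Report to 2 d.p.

-65.17

ε = (∂Q_1/∂P_2)·(P_2/Q_1) ⇒ ∂Q_1/∂P_2 = ε·Q_1/P_2 = -1.709 × 1253/32.86 ≈ -65.17.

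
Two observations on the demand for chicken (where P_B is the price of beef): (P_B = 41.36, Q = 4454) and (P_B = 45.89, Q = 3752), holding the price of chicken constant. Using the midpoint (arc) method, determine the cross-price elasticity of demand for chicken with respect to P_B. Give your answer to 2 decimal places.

-1.65

ΔQ_A = 3752 − 4454 = -702; ΔP_B = 45.89 − 41.36 = 4.53.
Midpoints: Q̄_A = 4103.0, P̄_B = 43.62.
ε = (ΔQ_A/Q̄_A)/(ΔP_B/P̄_B) = (-702/4103.0)/(4.53/43.62) ≈ -1.65.
ε < 0: chicken and beef are complements.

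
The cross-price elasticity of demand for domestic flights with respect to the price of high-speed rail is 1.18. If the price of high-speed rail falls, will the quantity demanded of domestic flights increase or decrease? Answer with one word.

ε > 0 and the price of high-speed rail falls, so the quantity of domestic flights moves in the same direction: it decreases.

decrease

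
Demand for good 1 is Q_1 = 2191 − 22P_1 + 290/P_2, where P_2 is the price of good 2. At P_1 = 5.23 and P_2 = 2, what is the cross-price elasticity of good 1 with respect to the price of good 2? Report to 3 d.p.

-0.065

At P_1 = 5.23 and P_2 = 2: Q_1 = 2220.94.
∂Q_1/∂P_2 = −290/P_2² = -72.5000.
ε = (∂Q_1/∂P_2)(P_2/Q_1) = -72.5000 × (2/2220.94) ≈ -0.065.
ε < 0: complements.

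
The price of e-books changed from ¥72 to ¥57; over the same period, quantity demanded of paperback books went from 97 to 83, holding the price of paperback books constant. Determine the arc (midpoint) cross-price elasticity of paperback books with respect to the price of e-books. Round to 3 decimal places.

ΔQ_A = 83 − 97 = -14; ΔP_B = 57 − 72 = -15.
Midpoints: Q̄_A = 90.0, P̄_B = 64.50.
ε = (ΔQ_A/Q̄_A)/(ΔP_B/P̄_B) = (-14/90.0)/(-15/64.50) ≈ 0.669.
ε > 0: paperback books and e-books are substitutes.

0.669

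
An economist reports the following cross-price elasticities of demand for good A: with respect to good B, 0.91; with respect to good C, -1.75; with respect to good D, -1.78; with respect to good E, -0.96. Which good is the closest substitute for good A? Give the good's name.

good B

Substitutes have ε > 0. Among the positive values, 0.91 (good B) is largest.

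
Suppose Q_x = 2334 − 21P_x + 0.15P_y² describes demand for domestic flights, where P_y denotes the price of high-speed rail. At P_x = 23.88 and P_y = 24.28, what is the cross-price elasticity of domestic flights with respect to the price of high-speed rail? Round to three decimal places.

0.092

At P_x = 23.88 and P_y = 24.28: Q_x = 1920.948.
∂Q_x/∂P_y = 0.3P_y = 0.3(24.28) = 7.2840.
ε = (∂Q_x/∂P_y)(P_y/Q_x) = 7.2840 × (24.28/1920.948) ≈ 0.092.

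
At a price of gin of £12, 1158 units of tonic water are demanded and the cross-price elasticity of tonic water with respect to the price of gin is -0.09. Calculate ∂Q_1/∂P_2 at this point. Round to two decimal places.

-8.69

ε = (∂Q_1/∂P_2)·(P_2/Q_1) ⇒ ∂Q_1/∂P_2 = ε·Q_1/P_2 = -0.09 × 1158/12 ≈ -8.69.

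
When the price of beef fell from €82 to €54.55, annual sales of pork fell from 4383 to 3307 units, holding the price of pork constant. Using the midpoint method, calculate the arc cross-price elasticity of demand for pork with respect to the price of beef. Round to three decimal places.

0.696

ΔQ_A = 3307 − 4383 = -1076; ΔP_B = 54.55 − 82 = -27.45.
Midpoints: Q̄_A = 3845.0, P̄_B = 68.28.
ε = (ΔQ_A/Q̄_A)/(ΔP_B/P̄_B) = (-1076/3845.0)/(-27.45/68.28) ≈ 0.696.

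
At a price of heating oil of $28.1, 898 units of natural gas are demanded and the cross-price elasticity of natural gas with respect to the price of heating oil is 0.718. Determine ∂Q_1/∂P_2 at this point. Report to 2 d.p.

ε = (∂Q_1/∂P_2)·(P_2/Q_1) ⇒ ∂Q_1/∂P_2 = ε·Q_1/P_2 = 0.718 × 898/28.1 ≈ 22.95.

22.95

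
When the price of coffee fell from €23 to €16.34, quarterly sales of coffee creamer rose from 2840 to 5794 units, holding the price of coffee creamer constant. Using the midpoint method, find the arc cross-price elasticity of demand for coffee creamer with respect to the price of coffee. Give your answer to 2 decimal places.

-2.02

ΔQ_A = 5794 − 2840 = 2954; ΔP_B = 16.34 − 23 = -6.66.
Midpoints: Q̄_A = 4317.0, P̄_B = 19.67.
ε = (ΔQ_A/Q̄_A)/(ΔP_B/P̄_B) = (2954/4317.0)/(-6.66/19.67) ≈ -2.02.
ε < 0: coffee creamer and coffee are complements.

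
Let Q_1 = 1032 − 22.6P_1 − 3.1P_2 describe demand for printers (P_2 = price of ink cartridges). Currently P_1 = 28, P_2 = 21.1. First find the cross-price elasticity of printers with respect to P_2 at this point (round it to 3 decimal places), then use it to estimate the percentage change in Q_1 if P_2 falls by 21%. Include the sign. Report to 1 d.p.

4.1%

At P_1 = 28, P_2 = 21.1: Q_1 = 333.79.
∂Q_1/∂P_2 = -3.1.
ε = (∂Q_1/∂P_2)(P_2/Q_1) = -3.1000 × 21.1/333.79 ≈ -0.196.
%ΔQ_1 ≈ ε × %ΔP_2 = -0.196 × (-21%) = 4.1%.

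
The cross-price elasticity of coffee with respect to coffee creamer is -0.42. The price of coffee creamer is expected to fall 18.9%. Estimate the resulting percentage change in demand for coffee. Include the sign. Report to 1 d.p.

%ΔQ ≈ ε × %ΔP of coffee creamer = -0.42 × (-18.9%) = 7.9%.

7.9%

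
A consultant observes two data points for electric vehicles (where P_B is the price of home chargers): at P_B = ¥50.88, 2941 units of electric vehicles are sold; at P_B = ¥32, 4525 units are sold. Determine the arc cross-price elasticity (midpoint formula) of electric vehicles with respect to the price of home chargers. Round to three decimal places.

-0.931

ΔQ_A = 4525 − 2941 = 1584; ΔP_B = 32 − 50.88 = -18.88.
Midpoints: Q̄_A = 3733.0, P̄_B = 41.44.
ε = (ΔQ_A/Q̄_A)/(ΔP_B/P̄_B) = (1584/3733.0)/(-18.88/41.44) ≈ -0.931.
ε < 0: electric vehicles and home chargers are complements.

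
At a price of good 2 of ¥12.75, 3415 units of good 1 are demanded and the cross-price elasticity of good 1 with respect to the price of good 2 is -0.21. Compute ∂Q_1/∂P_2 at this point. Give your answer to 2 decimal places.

-56.25

ε = (∂Q_1/∂P_2)·(P_2/Q_1) ⇒ ∂Q_1/∂P_2 = ε·Q_1/P_2 = -0.21 × 3415/12.75 ≈ -56.25.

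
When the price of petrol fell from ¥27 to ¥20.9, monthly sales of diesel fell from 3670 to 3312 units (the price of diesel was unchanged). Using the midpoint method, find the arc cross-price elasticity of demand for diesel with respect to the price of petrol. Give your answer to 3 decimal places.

0.403

ΔQ_A = 3312 − 3670 = -358; ΔP_B = 20.9 − 27 = -6.1.
Midpoints: Q̄_A = 3491.0, P̄_B = 23.95.
ε = (ΔQ_A/Q̄_A)/(ΔP_B/P̄_B) = (-358/3491.0)/(-6.1/23.95) ≈ 0.403.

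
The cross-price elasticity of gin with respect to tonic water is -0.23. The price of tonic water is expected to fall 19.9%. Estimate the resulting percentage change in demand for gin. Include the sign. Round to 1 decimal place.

4.6%

%ΔQ ≈ ε × %ΔP of tonic water = -0.23 × (-19.9%) = 4.6%.
Demand for gin rises by about 4.6%.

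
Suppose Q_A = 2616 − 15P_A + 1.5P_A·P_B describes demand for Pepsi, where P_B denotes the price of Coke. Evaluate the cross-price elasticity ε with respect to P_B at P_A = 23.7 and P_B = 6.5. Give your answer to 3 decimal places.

At P_A = 23.7 and P_B = 6.5: Q_A = 2491.575.
∂Q_A/∂P_B = 1.5P_A = 1.5(23.7) = 35.5500.
ε = (∂Q_A/∂P_B)(P_B/Q_A) = 35.5500 × (6.5/2491.575) ≈ 0.093.

0.093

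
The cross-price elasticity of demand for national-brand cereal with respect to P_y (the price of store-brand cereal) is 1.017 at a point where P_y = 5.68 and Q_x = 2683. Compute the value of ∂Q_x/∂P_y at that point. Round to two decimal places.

ε = (∂Q_x/∂P_y)·(P_y/Q_x) ⇒ ∂Q_x/∂P_y = ε·Q_x/P_y = 1.017 × 2683/5.68 ≈ 480.39.

480.39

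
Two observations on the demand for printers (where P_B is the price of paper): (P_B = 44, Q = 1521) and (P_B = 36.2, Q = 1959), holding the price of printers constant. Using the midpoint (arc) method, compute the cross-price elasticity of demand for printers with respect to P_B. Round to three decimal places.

-1.294

ΔQ_A = 1959 − 1521 = 438; ΔP_B = 36.2 − 44 = -7.8.
Midpoints: Q̄_A = 1740.0, P̄_B = 40.10.
ε = (ΔQ_A/Q̄_A)/(ΔP_B/P̄_B) = (438/1740.0)/(-7.8/40.10) ≈ -1.294.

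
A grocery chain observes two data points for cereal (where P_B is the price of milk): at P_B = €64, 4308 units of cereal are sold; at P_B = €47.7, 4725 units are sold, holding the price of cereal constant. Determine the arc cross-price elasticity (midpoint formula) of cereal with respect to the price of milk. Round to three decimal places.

ΔQ_A = 4725 − 4308 = 417; ΔP_B = 47.7 − 64 = -16.3.
Midpoints: Q̄_A = 4516.5, P̄_B = 55.85.
ε = (ΔQ_A/Q̄_A)/(ΔP_B/P̄_B) = (417/4516.5)/(-16.3/55.85) ≈ -0.316.

-0.316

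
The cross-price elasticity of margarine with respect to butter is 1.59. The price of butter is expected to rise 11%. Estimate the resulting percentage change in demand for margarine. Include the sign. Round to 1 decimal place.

%ΔQ ≈ ε × %ΔP of butter = 1.59 × (11%) = 17.5%.

17.5%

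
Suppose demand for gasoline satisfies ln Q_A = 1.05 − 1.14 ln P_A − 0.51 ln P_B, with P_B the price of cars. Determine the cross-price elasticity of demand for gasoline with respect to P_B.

In a log-linear (constant-elasticity) demand function, the coefficient on ln P_B is the cross-price elasticity.
ε = -0.51. Negative, so gasoline and cars are complements.

-0.51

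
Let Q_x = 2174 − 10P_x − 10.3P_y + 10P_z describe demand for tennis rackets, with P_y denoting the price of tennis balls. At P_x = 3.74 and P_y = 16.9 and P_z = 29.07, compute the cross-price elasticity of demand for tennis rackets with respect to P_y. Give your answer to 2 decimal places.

-0.08

At P_x = 3.74 and P_y = 16.9 and P_z = 29.07: Q_x = 2253.23.
∂Q_x/∂P_y = -10.3.
ε = (∂Q_x/∂P_y)(P_y/Q_x) = -10.3 × (16.9/2253.23) ≈ -0.08.
Since ε < 0, tennis rackets and tennis balls are complements.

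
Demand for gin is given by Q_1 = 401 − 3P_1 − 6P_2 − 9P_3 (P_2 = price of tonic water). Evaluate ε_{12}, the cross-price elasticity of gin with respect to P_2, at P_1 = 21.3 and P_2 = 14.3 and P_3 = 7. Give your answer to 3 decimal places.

-0.456

At P_1 = 21.3 and P_2 = 14.3 and P_3 = 7: Q_1 = 188.3.
∂Q_1/∂P_2 = -6.
ε = (∂Q_1/∂P_2)(P_2/Q_1) = -6 × (14.3/188.3) ≈ -0.456.
Since ε < 0, gin and tonic water are complements.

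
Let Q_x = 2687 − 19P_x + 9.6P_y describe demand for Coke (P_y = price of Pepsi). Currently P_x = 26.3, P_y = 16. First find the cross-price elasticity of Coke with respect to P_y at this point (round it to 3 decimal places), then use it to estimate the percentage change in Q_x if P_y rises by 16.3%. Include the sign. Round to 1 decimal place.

1.1%

At P_x = 26.3, P_y = 16: Q_x = 2340.9.
∂Q_x/∂P_y = 9.6.
ε = (∂Q_x/∂P_y)(P_y/Q_x) = 9.6000 × 16/2340.9 ≈ 0.066.
%ΔQ_x ≈ ε × %ΔP_y = 0.066 × (16.3%) = 1.1%.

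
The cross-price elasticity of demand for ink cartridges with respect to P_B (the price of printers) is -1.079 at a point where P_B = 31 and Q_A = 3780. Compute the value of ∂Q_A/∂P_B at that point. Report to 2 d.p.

-131.57

ε = (∂Q_A/∂P_B)·(P_B/Q_A) ⇒ ∂Q_A/∂P_B = ε·Q_A/P_B = -1.079 × 3780/31 ≈ -131.57.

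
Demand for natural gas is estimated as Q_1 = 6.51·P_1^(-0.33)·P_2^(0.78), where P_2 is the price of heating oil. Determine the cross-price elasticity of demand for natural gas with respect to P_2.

0.78

In a log-linear (constant-elasticity) demand function, the coefficient on the exponent of P_2 is the cross-price elasticity.
ε = 0.78. Positive, so natural gas and heating oil are substitutes.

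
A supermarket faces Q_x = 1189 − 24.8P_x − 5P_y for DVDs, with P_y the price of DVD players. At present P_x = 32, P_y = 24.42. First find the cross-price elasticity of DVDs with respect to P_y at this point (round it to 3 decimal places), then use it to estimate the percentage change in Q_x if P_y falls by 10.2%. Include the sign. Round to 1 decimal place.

At P_x = 32, P_y = 24.42: Q_x = 273.3.
∂Q_x/∂P_y = -5.
ε = (∂Q_x/∂P_y)(P_y/Q_x) = -5.0000 × 24.42/273.3 ≈ -0.447.
%ΔQ_x ≈ ε × %ΔP_y = -0.447 × (-10.2%) = 4.6%.

4.6%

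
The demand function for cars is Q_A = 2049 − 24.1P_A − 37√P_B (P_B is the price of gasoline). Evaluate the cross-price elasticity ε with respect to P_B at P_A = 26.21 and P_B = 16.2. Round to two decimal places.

-0.06

At P_A = 26.21 and P_B = 16.2: Q_A = 1268.417.
∂Q_A/∂P_B = -37/(2√P_B) = -37/(2√16.2) = -4.5964.
ε = (∂Q_A/∂P_B)(P_B/Q_A) = -4.5964 × (16.2/1268.417) ≈ -0.06.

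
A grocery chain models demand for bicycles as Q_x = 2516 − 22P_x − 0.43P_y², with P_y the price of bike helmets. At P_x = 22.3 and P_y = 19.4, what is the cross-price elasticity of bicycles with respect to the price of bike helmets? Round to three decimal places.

At P_x = 22.3 and P_y = 19.4: Q_x = 1863.565.
∂Q_x/∂P_y = -0.86P_y = -0.86(19.4) = -16.6840.
ε = (∂Q_x/∂P_y)(P_y/Q_x) = -16.6840 × (19.4/1863.565) ≈ -0.174.
ε < 0: complements.

-0.174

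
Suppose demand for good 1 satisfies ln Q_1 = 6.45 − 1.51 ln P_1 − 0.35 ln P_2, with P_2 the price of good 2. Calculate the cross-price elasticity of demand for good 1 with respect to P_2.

In a log-linear (constant-elasticity) demand function, the coefficient on ln P_2 is the cross-price elasticity.
ε = -0.35. Negative, so good 1 and good 2 are complements.

-0.35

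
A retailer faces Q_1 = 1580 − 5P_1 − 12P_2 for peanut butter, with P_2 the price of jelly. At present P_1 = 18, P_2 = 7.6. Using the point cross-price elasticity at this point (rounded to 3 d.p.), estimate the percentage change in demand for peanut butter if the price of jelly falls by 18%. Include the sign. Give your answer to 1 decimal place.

1.2%

At P_1 = 18, P_2 = 7.6: Q_1 = 1398.8.
∂Q_1/∂P_2 = -12.
ε = (∂Q_1/∂P_2)(P_2/Q_1) = -12.0000 × 7.6/1398.8 ≈ -0.065.
%ΔQ_1 ≈ ε × %ΔP_2 = -0.065 × (-18%) = 1.2%.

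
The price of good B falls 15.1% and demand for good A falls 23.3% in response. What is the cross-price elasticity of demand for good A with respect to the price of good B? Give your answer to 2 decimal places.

1.54

ε = (%ΔQ of good A) / (%ΔP of good B) = (-23.3%) / (-15.1%) ≈ 1.54.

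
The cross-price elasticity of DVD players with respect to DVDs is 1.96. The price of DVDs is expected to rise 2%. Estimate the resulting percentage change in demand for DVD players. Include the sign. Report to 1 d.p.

%ΔQ ≈ ε × %ΔP of DVDs = 1.96 × (2%) = 3.9%.
Demand for DVD players rises by about 3.9%.

3.9%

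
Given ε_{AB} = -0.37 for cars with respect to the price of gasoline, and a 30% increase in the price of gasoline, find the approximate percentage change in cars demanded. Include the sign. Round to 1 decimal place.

%ΔQ ≈ ε × %ΔP of gasoline = -0.37 × (30%) = -11.1%.

-11.1%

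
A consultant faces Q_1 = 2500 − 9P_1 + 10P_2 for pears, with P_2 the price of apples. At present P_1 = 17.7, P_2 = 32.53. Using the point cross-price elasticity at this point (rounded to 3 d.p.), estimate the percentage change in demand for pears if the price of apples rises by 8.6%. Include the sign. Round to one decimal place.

1.0%

At P_1 = 17.7, P_2 = 32.53: Q_1 = 2666.
∂Q_1/∂P_2 = 10.
ε = (∂Q_1/∂P_2)(P_2/Q_1) = 10.0000 × 32.53/2666 ≈ 0.122.
%ΔQ_1 ≈ ε × %ΔP_2 = 0.122 × (8.6%) = 1.0%.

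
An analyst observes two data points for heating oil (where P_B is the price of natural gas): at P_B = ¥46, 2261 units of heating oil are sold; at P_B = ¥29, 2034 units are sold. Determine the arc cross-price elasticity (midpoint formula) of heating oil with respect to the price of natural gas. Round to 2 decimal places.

ΔQ_A = 2034 − 2261 = -227; ΔP_B = 29 − 46 = -17.
Midpoints: Q̄_A = 2147.5, P̄_B = 37.50.
ε = (ΔQ_A/Q̄_A)/(ΔP_B/P̄_B) = (-227/2147.5)/(-17/37.50) ≈ 0.23.

0.23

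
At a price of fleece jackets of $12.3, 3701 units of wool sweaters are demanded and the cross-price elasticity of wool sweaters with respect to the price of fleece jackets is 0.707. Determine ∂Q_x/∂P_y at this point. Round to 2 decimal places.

ε = (∂Q_x/∂P_y)·(P_y/Q_x) ⇒ ∂Q_x/∂P_y = ε·Q_x/P_y = 0.707 × 3701/12.3 ≈ 212.73.

212.73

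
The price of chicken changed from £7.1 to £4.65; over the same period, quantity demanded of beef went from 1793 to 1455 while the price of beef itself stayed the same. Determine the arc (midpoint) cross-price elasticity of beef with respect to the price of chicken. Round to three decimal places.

0.499

ΔQ_A = 1455 − 1793 = -338; ΔP_B = 4.65 − 7.1 = -2.45.
Midpoints: Q̄_A = 1624.0, P̄_B = 5.88.
ε = (ΔQ_A/Q̄_A)/(ΔP_B/P̄_B) = (-338/1624.0)/(-2.45/5.88) ≈ 0.499.
ε > 0: beef and chicken are substitutes.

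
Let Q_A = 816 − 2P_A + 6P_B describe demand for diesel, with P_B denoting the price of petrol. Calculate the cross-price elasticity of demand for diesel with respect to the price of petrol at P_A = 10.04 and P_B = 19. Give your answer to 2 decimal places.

At P_A = 10.04 and P_B = 19: Q_A = 909.92.
∂Q_A/∂P_B = 6.
ε = (∂Q_A/∂P_B)(P_B/Q_A) = 6 × (19/909.92) ≈ 0.13.
Since ε > 0, diesel and petrol are substitutes.

0.13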